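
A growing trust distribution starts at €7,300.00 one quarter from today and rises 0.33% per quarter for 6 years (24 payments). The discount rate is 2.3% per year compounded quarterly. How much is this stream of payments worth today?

€169,404.45

Periodic rate r = 0.023/4 per quarter; n is counted in quarters.
Growing ordinary annuity: PV = PMT₁ × [1 − ((1+g)/(1+r))^n] / (r − g) = 7,300 × [1 − ((1+0.0033)/(1+r))^24] / (r − 0.0033) = €169,404.45.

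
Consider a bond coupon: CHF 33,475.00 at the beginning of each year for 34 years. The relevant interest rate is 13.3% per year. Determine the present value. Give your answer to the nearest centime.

CHF 281,080.88

This is an annuity due: 34 payments of CHF 33,475.00 at the beginning of each year.
Periodic rate r = 0.133 per year.
PV = PMT × [(1 − (1+r)^−n)/r] × (1+r) = 33,475 × [1 − (1+r)^−34] / r × (1+r) = CHF 281,080.88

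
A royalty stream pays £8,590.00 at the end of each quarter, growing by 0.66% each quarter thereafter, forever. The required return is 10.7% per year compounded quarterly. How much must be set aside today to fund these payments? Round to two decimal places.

£426,302.73

Periodic rate r = 0.107/4 per quarter.
Growing perpetuity (Gordon): PV = PMT₁ / (r − g) = 8,590 / (r − 0.0066) = £426,302.73.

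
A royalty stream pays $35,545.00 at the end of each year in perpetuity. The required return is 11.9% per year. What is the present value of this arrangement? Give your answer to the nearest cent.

$298,697.48

Periodic rate r = 0.119 per year.
Level perpetuity: PV = PMT / r = 35,545 / (0.119) = $298,697.48.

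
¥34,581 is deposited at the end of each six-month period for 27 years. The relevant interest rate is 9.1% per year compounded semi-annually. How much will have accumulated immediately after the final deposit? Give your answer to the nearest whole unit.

This is an ordinary annuity: 54 deposits of ¥34,581 at the end of each six-month period.
Periodic rate r = 0.091/2 per half-year; n is counted in half-years.
FV = PMT × [((1+r)^n − 1)/r] = 34,581 × [(1+r)^54 − 1] / r = ¥7,640,846

¥7,640,846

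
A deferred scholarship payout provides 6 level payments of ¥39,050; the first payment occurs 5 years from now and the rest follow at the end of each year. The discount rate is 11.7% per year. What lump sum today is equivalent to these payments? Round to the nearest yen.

¥104,016

Ordinary annuity of 6 payments, first payment at period 5.
Periodic rate r = 0.117 per year.
The ordinary-annuity PV formula values the stream one period before the first payment (period 4); discount that back 4 periods:
PV₀ = 39,050 × [1 − (1+r)^−6] / r × (1+r)^−4 = ¥104,016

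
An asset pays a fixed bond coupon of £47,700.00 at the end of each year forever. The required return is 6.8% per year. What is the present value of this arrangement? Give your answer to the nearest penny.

£701,470.59

Periodic rate r = 0.068 per year.
Level perpetuity: PV = PMT / r = 47,700 / (0.068) = £701,470.59.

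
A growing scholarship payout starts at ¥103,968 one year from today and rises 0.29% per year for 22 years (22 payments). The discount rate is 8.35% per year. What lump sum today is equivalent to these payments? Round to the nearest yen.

¥1,054,423

Periodic rate r = 0.0835 per year.
Growing ordinary annuity: PV = PMT₁ × [1 − ((1+g)/(1+r))^n] / (r − g) = 103,968 × [1 − ((1+0.0029)/(1+r))^22] / (r − 0.0029) = ¥1,054,423.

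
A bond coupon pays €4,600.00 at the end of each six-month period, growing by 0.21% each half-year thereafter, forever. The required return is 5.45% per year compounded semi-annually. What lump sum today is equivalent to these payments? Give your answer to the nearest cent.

€182,902.58

Periodic rate r = 0.0545/2 per half-year.
Growing perpetuity (Gordon): PV = PMT₁ / (r − g) = 4,600 / (r − 0.0021) = €182,902.58.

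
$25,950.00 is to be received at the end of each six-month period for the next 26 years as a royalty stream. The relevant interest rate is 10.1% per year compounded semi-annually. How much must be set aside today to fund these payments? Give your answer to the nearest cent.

$474,210.67

This is an ordinary annuity: 52 payments of $25,950.00 at the end of each six-month period.
Periodic rate r = 0.101/2 per half-year; n is counted in half-years.
PV = PMT × [(1 − (1+r)^−n)/r] = 25,950 × [1 − (1+r)^−52] / r = $474,210.67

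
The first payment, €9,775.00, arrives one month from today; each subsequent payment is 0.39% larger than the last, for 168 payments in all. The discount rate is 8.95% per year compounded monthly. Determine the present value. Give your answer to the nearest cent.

€1,231,018.38

Periodic rate r = 0.0895/12 per month; n is counted in months.
Growing ordinary annuity: PV = PMT₁ × [1 − ((1+g)/(1+r))^n] / (r − g) = 9,775 × [1 − ((1+0.0039)/(1+r))^168] / (r − 0.0039) = €1,231,018.38.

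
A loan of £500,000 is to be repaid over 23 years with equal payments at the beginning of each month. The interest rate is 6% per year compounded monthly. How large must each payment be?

£3,327.60

Level annuity due; solve PV = PMT × [(1 − (1+r)^−n)/r] × (1+r) for PMT.
Periodic rate r = 0.06/12 per month; n is counted in months.
With n = 276: PMT = 500,000 / ([(1 − (1+r)^−n)/r] × (1+r)) = £3,327.60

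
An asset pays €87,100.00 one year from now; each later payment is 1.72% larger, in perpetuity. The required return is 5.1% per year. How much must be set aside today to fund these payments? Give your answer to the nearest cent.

Periodic rate r = 0.051 per year.
Growing perpetuity (Gordon): PV = PMT₁ / (r − g) = 87,100 / (r − 0.0172) = €2,576,923.08.

€2,576,923.08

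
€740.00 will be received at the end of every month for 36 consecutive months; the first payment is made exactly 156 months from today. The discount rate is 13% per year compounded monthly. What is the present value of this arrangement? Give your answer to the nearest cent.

€4,133.79

Ordinary annuity of 36 payments, first payment at period 156.
Periodic rate r = 0.13/12 per month; n is counted in months.
The ordinary-annuity PV formula values the stream one period before the first payment (period 155); discount that back 155 periods:
PV₀ = 740 × [1 − (1+r)^−36] / r × (1+r)^−155 = €4,133.79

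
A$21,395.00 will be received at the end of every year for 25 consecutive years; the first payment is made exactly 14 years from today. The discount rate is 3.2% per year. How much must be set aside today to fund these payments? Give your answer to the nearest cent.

Ordinary annuity of 25 payments, first payment at period 14.
Periodic rate r = 0.032 per year.
The ordinary-annuity PV formula values the stream one period before the first payment (period 13); discount that back 13 periods:
PV₀ = 21,395 × [1 − (1+r)^−25] / r × (1+r)^−13 = A$241,950.18

A$241,950.18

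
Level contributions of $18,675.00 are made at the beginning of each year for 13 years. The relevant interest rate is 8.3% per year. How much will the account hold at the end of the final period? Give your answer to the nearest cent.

This is an annuity due: 13 deposits of $18,675.00 at the beginning of each year.
Periodic rate r = 0.083 per year.
FV = PMT × [((1+r)^n − 1)/r] × (1+r) = 18,675 × [(1+r)^13 − 1] / r × (1+r) = $443,363.24

$443,363.24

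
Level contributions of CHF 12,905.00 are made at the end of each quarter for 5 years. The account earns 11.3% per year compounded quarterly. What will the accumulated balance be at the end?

This is an ordinary annuity: 20 deposits of CHF 12,905.00 at the end of each quarter.
Periodic rate r = 0.113/4 per quarter; n is counted in quarters.
FV = PMT × [((1+r)^n − 1)/r] = 12,905 × [(1+r)^20 − 1] / r = CHF 340,655.04

CHF 340,655.04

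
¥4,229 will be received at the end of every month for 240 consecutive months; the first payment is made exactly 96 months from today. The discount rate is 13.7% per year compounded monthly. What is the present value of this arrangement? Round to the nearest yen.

¥117,728

Ordinary annuity of 240 payments, first payment at period 96.
Periodic rate r = 0.137/12 per month; n is counted in months.
The ordinary-annuity PV formula values the stream one period before the first payment (period 95); discount that back 95 periods:
PV₀ = 4,229 × [1 − (1+r)^−240] / r × (1+r)^−95 = ¥117,728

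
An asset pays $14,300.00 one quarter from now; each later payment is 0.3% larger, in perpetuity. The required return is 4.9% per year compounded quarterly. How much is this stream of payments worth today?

$1,545,945.95

Periodic rate r = 0.049/4 per quarter.
Growing perpetuity (Gordon): PV = PMT₁ / (r − g) = 14,300 / (r − 0.003) = $1,545,945.95.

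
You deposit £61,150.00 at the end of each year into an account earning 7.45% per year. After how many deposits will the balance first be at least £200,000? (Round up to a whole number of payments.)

Periodic rate r = 0.0745 per year.
Ordinary annuity FV: 200,000 = 61,150 × [((1+r)^n − 1)/r].
(1+r)^n = 1 + 200,000 × r / 61,150, so n = ln(1 + 200,000·r/61,150) / ln(1+r) = 3.03.
Round up to a whole number of payments: n = 4.

4 payments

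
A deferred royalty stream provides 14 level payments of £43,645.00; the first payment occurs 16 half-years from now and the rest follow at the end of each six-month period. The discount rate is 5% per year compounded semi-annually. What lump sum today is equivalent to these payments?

Ordinary annuity of 14 payments, first payment at period 16.
Periodic rate r = 0.05/2 per half-year; n is counted in half-years.
The ordinary-annuity PV formula values the stream one period before the first payment (period 15); discount that back 15 periods:
PV₀ = 43,645 × [1 − (1+r)^−14] / r × (1+r)^−15 = £352,309.95

£352,309.95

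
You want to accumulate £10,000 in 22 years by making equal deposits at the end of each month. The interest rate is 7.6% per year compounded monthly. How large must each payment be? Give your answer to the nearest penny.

Level ordinary annuity; solve FV = PMT × [((1+r)^n − 1)/r] for PMT.
Periodic rate r = 0.076/12 per month; n is counted in months.
With n = 264: PMT = 10,000 / ([((1+r)^n − 1)/r]) = £14.75

£14.75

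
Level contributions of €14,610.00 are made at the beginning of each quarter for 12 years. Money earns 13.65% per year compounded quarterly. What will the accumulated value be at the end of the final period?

€1,773,700.20

This is an annuity due: 48 deposits of €14,610.00 at the beginning of each quarter.
Periodic rate r = 0.1365/4 per quarter; n is counted in quarters.
FV = PMT × [((1+r)^n − 1)/r] × (1+r) = 14,610 × [(1+r)^48 − 1] / r × (1+r) = €1,773,700.20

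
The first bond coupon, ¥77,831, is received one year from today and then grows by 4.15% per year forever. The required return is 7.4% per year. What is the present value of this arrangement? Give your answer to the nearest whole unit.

Periodic rate r = 0.074 per year.
Growing perpetuity (Gordon): PV = PMT₁ / (r − g) = 77,831 / (r − 0.0415) = ¥2,394,800.

¥2,394,800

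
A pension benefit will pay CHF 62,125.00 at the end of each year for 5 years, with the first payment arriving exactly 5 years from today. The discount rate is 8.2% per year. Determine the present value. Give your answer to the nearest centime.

Ordinary annuity of 5 payments, first payment at period 5.
Periodic rate r = 0.082 per year.
The ordinary-annuity PV formula values the stream one period before the first payment (period 4); discount that back 4 periods:
PV₀ = 62,125 × [1 − (1+r)^−5] / r × (1+r)^−4 = CHF 180,027.75

CHF 180,027.75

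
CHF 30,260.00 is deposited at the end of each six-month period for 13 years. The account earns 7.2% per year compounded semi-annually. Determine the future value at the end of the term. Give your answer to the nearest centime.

This is an ordinary annuity: 26 deposits of CHF 30,260.00 at the end of each six-month period.
Periodic rate r = 0.072/2 per half-year; n is counted in half-years.
FV = PMT × [((1+r)^n − 1)/r] = 30,260 × [(1+r)^26 − 1] / r = CHF 1,267,684.52

CHF 1,267,684.52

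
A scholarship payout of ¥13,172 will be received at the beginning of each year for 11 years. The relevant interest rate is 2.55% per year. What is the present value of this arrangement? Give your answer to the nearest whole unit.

¥128,157

This is an annuity due: 11 payments of ¥13,172 at the beginning of each year.
Periodic rate r = 0.0255 per year.
PV = PMT × [(1 − (1+r)^−n)/r] × (1+r) = 13,172 × [1 − (1+r)^−11] / r × (1+r) = ¥128,157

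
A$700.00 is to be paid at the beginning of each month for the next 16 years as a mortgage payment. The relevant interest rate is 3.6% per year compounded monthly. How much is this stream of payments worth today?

This is an annuity due: 192 payments of A$700.00 at the beginning of each month.
Periodic rate r = 0.036/12 per month; n is counted in months.
PV = PMT × [(1 − (1+r)^−n)/r] × (1+r) = 700 × [1 − (1+r)^−192] / r × (1+r) = A$102,359.77

A$102,359.77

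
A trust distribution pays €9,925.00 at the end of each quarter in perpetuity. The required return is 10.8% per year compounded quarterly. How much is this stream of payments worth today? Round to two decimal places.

€367,592.59

Periodic rate r = 0.108/4 per quarter.
Level perpetuity: PV = PMT / r = 9,925 / (0.108/4) = €367,592.59.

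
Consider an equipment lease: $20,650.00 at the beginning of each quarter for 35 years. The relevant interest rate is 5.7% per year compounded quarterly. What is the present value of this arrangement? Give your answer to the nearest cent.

This is an annuity due: 140 payments of $20,650.00 at the beginning of each quarter.
Periodic rate r = 0.057/4 per quarter; n is counted in quarters.
PV = PMT × [(1 − (1+r)^−n)/r] × (1+r) = 20,650 × [1 − (1+r)^−140] / r × (1+r) = $1,267,028.85

$1,267,028.85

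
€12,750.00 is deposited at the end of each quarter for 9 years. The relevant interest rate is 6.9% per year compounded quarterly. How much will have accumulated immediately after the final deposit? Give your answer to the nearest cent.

This is an ordinary annuity: 36 deposits of €12,750.00 at the end of each quarter.
Periodic rate r = 0.069/4 per quarter; n is counted in quarters.
FV = PMT × [((1+r)^n − 1)/r] = 12,750 × [(1+r)^36 − 1] / r = €628,970.79

€628,970.79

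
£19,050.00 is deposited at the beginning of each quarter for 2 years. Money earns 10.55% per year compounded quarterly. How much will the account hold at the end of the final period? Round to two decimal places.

This is an annuity due: 8 deposits of £19,050.00 at the beginning of each quarter.
Periodic rate r = 0.1055/4 per quarter; n is counted in quarters.
FV = PMT × [((1+r)^n − 1)/r] × (1+r) = 19,050 × [(1+r)^8 − 1] / r × (1+r) = £171,646.36

£171,646.36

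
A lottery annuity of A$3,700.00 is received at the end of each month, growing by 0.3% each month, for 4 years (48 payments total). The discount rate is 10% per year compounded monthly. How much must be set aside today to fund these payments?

A$155,914.06

Periodic rate r = 0.1/12 per month; n is counted in months.
Growing ordinary annuity: PV = PMT₁ × [1 − ((1+g)/(1+r))^n] / (r − g) = 3,700 × [1 − ((1+0.003)/(1+r))^48] / (r − 0.003) = A$155,914.06.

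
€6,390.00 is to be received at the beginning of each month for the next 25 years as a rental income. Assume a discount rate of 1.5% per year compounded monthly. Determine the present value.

€1,599,751.53

This is an annuity due: 300 payments of €6,390.00 at the beginning of each month.
Periodic rate r = 0.015/12 per month; n is counted in months.
PV = PMT × [(1 − (1+r)^−n)/r] × (1+r) = 6,390 × [1 − (1+r)^−300] / r × (1+r) = €1,599,751.53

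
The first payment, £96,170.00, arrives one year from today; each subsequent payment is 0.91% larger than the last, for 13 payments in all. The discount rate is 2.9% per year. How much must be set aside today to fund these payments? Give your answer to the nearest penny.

Periodic rate r = 0.029 per year.
Growing ordinary annuity: PV = PMT₁ × [1 − ((1+g)/(1+r))^n] / (r − g) = 96,170 × [1 − ((1+0.0091)/(1+r))^13] / (r − 0.0091) = £1,083,525.99.

£1,083,525.99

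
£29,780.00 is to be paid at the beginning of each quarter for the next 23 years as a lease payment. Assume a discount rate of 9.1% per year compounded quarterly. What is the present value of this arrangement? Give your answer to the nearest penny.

£1,169,778.08

This is an annuity due: 92 payments of £29,780.00 at the beginning of each quarter.
Periodic rate r = 0.091/4 per quarter; n is counted in quarters.
PV = PMT × [(1 − (1+r)^−n)/r] × (1+r) = 29,780 × [1 − (1+r)^−92] / r × (1+r) = £1,169,778.08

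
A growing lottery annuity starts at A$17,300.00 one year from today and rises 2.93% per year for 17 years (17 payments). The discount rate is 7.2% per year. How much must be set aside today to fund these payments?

Periodic rate r = 0.072 per year.
Growing ordinary annuity: PV = PMT₁ × [1 − ((1+g)/(1+r))^n] / (r − g) = 17,300 × [1 − ((1+0.0293)/(1+r))^17] / (r − 0.0293) = A$202,140.83.

A$202,140.83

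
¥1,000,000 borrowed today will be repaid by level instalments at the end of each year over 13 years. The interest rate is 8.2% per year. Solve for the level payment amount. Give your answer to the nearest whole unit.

¥127,917

Level ordinary annuity; solve PV = PMT × [(1 − (1+r)^−n)/r] for PMT.
Periodic rate r = 0.082 per year.
With n = 13: PMT = 1,000,000 / ([(1 − (1+r)^−n)/r]) = ¥127,917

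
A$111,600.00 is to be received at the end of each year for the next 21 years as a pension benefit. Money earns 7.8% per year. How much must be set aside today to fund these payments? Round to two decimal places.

A$1,135,256.90

This is an ordinary annuity: 21 payments of A$111,600.00 at the end of each year.
Periodic rate r = 0.078 per year.
PV = PMT × [(1 − (1+r)^−n)/r] = 111,600 × [1 − (1+r)^−21] / r = A$1,135,256.90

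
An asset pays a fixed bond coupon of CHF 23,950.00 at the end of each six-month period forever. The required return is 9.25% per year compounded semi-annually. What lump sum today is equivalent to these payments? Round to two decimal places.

CHF 517,837.84

Periodic rate r = 0.0925/2 per half-year.
Level perpetuity: PV = PMT / r = 23,950 / (0.0925/2) = CHF 517,837.84.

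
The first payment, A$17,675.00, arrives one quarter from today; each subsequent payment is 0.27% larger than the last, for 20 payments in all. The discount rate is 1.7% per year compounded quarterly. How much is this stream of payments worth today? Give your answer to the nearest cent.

Periodic rate r = 0.017/4 per quarter; n is counted in quarters.
Growing ordinary annuity: PV = PMT₁ × [1 − ((1+g)/(1+r))^n] / (r − g) = 17,675 × [1 − ((1+0.0027)/(1+r))^20] / (r − 0.0027) = A$346,890.15.

A$346,890.15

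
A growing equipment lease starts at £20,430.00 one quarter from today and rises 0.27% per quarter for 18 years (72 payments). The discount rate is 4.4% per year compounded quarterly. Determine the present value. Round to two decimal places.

Periodic rate r = 0.044/4 per quarter; n is counted in quarters.
Growing ordinary annuity: PV = PMT₁ × [1 − ((1+g)/(1+r))^n] / (r − g) = 20,430 × [1 − ((1+0.0027)/(1+r))^72] / (r − 0.0027) = £1,101,817.63.

£1,101,817.63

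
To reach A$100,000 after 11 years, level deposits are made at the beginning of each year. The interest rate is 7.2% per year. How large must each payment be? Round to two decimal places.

A$5,847.81

Level annuity due; solve FV = PMT × [((1+r)^n − 1)/r] × (1+r) for PMT.
Periodic rate r = 0.072 per year.
With n = 11: PMT = 100,000 / ([((1+r)^n − 1)/r] × (1+r)) = A$5,847.81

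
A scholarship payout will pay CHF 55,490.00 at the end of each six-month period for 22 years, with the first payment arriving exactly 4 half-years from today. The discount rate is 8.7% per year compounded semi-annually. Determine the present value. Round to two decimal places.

Ordinary annuity of 44 payments, first payment at period 4.
Periodic rate r = 0.087/2 per half-year; n is counted in half-years.
The ordinary-annuity PV formula values the stream one period before the first payment (period 3); discount that back 3 periods:
PV₀ = 55,490 × [1 − (1+r)^−44] / r × (1+r)^−3 = CHF 950,242.60

CHF 950,242.60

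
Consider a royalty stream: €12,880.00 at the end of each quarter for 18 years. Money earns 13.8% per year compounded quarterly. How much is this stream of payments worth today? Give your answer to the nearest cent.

This is an ordinary annuity: 72 payments of €12,880.00 at the end of each quarter.
Periodic rate r = 0.138/4 per quarter; n is counted in quarters.
PV = PMT × [(1 − (1+r)^−n)/r] = 12,880 × [1 − (1+r)^−72] / r = €340,861.92

€340,861.92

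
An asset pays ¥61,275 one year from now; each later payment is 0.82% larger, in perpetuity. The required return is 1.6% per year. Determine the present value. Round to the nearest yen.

¥7,855,769

Periodic rate r = 0.016 per year.
Growing perpetuity (Gordon): PV = PMT₁ / (r − g) = 61,275 / (r − 0.0082) = ¥7,855,769.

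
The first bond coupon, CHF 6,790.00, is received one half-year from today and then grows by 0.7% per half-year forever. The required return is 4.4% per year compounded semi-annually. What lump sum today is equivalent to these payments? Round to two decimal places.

CHF 452,666.67

Periodic rate r = 0.044/2 per half-year.
Growing perpetuity (Gordon): PV = PMT₁ / (r − g) = 6,790 / (r − 0.007) = CHF 452,666.67.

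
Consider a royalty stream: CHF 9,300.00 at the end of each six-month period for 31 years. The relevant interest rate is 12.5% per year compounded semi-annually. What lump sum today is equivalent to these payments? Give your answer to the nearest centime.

This is an ordinary annuity: 62 payments of CHF 9,300.00 at the end of each six-month period.
Periodic rate r = 0.125/2 per half-year; n is counted in half-years.
PV = PMT × [(1 − (1+r)^−n)/r] = 9,300 × [1 − (1+r)^−62] / r = CHF 145,330.96

CHF 145,330.96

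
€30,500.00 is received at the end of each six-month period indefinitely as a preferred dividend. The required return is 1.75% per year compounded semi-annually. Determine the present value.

€3,485,714.29

Periodic rate r = 0.0175/2 per half-year.
Level perpetuity: PV = PMT / r = 30,500 / (0.0175/2) = €3,485,714.29.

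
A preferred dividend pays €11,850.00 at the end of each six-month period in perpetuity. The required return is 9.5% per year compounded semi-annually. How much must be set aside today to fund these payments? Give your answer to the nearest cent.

€249,473.68

Periodic rate r = 0.095/2 per half-year.
Level perpetuity: PV = PMT / r = 11,850 / (0.095/2) = €249,473.68.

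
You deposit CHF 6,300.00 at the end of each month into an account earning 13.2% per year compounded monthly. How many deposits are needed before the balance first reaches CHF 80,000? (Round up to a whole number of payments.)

12 payments

Periodic rate r = 0.132/12 per month; n is counted in months.
Ordinary annuity FV: 80,000 = 6,300 × [((1+r)^n − 1)/r].
(1+r)^n = 1 + 80,000 × r / 6,300, so n = ln(1 + 80,000·r/6,300) / ln(1+r) = 11.95.
Round up to a whole number of payments: n = 12.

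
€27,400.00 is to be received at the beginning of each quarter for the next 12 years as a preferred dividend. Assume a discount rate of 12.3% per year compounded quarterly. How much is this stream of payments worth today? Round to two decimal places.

€703,823.02

This is an annuity due: 48 payments of €27,400.00 at the beginning of each quarter.
Periodic rate r = 0.123/4 per quarter; n is counted in quarters.
PV = PMT × [(1 − (1+r)^−n)/r] × (1+r) = 27,400 × [1 − (1+r)^−48] / r × (1+r) = €703,823.02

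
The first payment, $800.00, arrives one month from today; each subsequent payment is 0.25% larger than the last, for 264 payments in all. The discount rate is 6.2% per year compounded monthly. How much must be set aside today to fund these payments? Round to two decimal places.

$151,219.74

Periodic rate r = 0.062/12 per month; n is counted in months.
Growing ordinary annuity: PV = PMT₁ × [1 − ((1+g)/(1+r))^n] / (r − g) = 800 × [1 − ((1+0.0025)/(1+r))^264] / (r − 0.0025) = $151,219.74.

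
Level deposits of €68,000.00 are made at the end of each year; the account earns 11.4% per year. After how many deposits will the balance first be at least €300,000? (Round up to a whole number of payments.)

4 payments

Periodic rate r = 0.114 per year.
Ordinary annuity FV: 300,000 = 68,000 × [((1+r)^n − 1)/r].
(1+r)^n = 1 + 300,000 × r / 68,000, so n = ln(1 + 300,000·r/68,000) / ln(1+r) = 3.77.
Round up to a whole number of payments: n = 4.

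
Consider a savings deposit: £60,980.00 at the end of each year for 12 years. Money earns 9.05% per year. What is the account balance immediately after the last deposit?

£1,231,854.26

This is an ordinary annuity: 12 deposits of £60,980.00 at the end of each year.
Periodic rate r = 0.0905 per year.
FV = PMT × [((1+r)^n − 1)/r] = 60,980 × [(1+r)^12 − 1] / r = £1,231,854.26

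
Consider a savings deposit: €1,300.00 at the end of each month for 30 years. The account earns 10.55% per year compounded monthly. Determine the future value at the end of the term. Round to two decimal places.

This is an ordinary annuity: 360 deposits of €1,300.00 at the end of each month.
Periodic rate r = 0.1055/12 per month; n is counted in months.
FV = PMT × [((1+r)^n − 1)/r] = 1,300 × [(1+r)^360 − 1] / r = €3,306,806.92

€3,306,806.92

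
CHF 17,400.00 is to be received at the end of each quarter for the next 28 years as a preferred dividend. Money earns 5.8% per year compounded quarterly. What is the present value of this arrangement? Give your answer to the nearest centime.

This is an ordinary annuity: 112 payments of CHF 17,400.00 at the end of each quarter.
Periodic rate r = 0.058/4 per quarter; n is counted in quarters.
PV = PMT × [(1 − (1+r)^−n)/r] = 17,400 × [1 − (1+r)^−112] / r = CHF 960,695.15

CHF 960,695.15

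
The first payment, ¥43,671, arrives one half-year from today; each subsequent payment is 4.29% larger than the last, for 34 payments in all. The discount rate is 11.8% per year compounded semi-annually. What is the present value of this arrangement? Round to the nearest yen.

¥1,101,263

Periodic rate r = 0.118/2 per half-year; n is counted in half-years.
Growing ordinary annuity: PV = PMT₁ × [1 − ((1+g)/(1+r))^n] / (r − g) = 43,671 × [1 − ((1+0.0429)/(1+r))^34] / (r − 0.0429) = ¥1,101,263.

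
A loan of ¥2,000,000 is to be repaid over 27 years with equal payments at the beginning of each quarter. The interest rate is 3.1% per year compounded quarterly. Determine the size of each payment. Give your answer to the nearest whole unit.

¥27,194

Level annuity due; solve PV = PMT × [(1 − (1+r)^−n)/r] × (1+r) for PMT.
Periodic rate r = 0.031/4 per quarter; n is counted in quarters.
With n = 108: PMT = 2,000,000 / ([(1 − (1+r)^−n)/r] × (1+r)) = ¥27,194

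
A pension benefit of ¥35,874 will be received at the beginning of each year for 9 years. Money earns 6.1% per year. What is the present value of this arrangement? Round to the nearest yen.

¥257,765

This is an annuity due: 9 payments of ¥35,874 at the beginning of each year.
Periodic rate r = 0.061 per year.
PV = PMT × [(1 − (1+r)^−n)/r] × (1+r) = 35,874 × [1 − (1+r)^−9] / r × (1+r) = ¥257,765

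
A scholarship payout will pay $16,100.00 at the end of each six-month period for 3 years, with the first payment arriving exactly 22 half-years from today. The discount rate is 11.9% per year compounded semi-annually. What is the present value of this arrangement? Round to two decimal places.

$23,556.84

Ordinary annuity of 6 payments, first payment at period 22.
Periodic rate r = 0.119/2 per half-year; n is counted in half-years.
The ordinary-annuity PV formula values the stream one period before the first payment (period 21); discount that back 21 periods:
PV₀ = 16,100 × [1 − (1+r)^−6] / r × (1+r)^−21 = $23,556.84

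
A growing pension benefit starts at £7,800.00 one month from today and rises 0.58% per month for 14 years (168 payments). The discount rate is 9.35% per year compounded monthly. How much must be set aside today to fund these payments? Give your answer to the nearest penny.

£1,107,369.10

Periodic rate r = 0.0935/12 per month; n is counted in months.
Growing ordinary annuity: PV = PMT₁ × [1 − ((1+g)/(1+r))^n] / (r − g) = 7,800 × [1 − ((1+0.0058)/(1+r))^168] / (r − 0.0058) = £1,107,369.10.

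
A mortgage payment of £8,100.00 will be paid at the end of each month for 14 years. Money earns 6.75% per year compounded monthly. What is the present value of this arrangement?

£878,817.44

This is an ordinary annuity: 168 payments of £8,100.00 at the end of each month.
Periodic rate r = 0.0675/12 per month; n is counted in months.
PV = PMT × [(1 − (1+r)^−n)/r] = 8,100 × [1 − (1+r)^−168] / r = £878,817.44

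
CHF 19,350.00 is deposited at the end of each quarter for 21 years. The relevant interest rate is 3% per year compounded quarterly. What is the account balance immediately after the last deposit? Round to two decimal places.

This is an ordinary annuity: 84 deposits of CHF 19,350.00 at the end of each quarter.
Periodic rate r = 0.03/4 per quarter; n is counted in quarters.
FV = PMT × [((1+r)^n − 1)/r] = 19,350 × [(1+r)^84 − 1] / r = CHF 2,252,861.07

CHF 2,252,861.07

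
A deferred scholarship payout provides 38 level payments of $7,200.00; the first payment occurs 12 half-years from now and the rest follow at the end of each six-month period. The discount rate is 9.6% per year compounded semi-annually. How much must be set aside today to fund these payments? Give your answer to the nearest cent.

$74,481.08

Ordinary annuity of 38 payments, first payment at period 12.
Periodic rate r = 0.096/2 per half-year; n is counted in half-years.
The ordinary-annuity PV formula values the stream one period before the first payment (period 11); discount that back 11 periods:
PV₀ = 7,200 × [1 − (1+r)^−38] / r × (1+r)^−11 = $74,481.08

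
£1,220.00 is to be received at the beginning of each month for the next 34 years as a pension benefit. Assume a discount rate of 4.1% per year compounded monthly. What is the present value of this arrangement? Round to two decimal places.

£269,196.00

This is an annuity due: 408 payments of £1,220.00 at the beginning of each month.
Periodic rate r = 0.041/12 per month; n is counted in months.
PV = PMT × [(1 − (1+r)^−n)/r] × (1+r) = 1,220 × [1 − (1+r)^−408] / r × (1+r) = £269,196.00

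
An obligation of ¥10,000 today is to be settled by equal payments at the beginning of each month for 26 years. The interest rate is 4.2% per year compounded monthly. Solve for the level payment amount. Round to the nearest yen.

Level annuity due; solve PV = PMT × [(1 − (1+r)^−n)/r] × (1+r) for PMT.
Periodic rate r = 0.042/12 per month; n is counted in months.
With n = 312: PMT = 10,000 / ([(1 − (1+r)^−n)/r] × (1+r)) = ¥53

¥53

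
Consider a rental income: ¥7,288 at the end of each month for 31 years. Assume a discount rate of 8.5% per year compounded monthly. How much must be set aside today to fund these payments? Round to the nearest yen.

¥954,414

This is an ordinary annuity: 372 payments of ¥7,288 at the end of each month.
Periodic rate r = 0.085/12 per month; n is counted in months.
PV = PMT × [(1 − (1+r)^−n)/r] = 7,288 × [1 − (1+r)^−372] / r = ¥954,414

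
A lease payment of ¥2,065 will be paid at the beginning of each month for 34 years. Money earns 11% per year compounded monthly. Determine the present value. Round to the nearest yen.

This is an annuity due: 408 payments of ¥2,065 at the beginning of each month.
Periodic rate r = 0.11/12 per month; n is counted in months.
PV = PMT × [(1 − (1+r)^−n)/r] × (1+r) = 2,065 × [1 − (1+r)^−408] / r × (1+r) = ¥221,845

¥221,845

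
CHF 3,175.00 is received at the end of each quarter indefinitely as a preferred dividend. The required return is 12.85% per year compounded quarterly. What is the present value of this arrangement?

CHF 98,832.68

Periodic rate r = 0.1285/4 per quarter.
Level perpetuity: PV = PMT / r = 3,175 / (0.1285/4) = CHF 98,832.68.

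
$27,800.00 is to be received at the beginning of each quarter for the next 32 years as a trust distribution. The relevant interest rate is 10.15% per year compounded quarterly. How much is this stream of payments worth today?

This is an annuity due: 128 payments of $27,800.00 at the beginning of each quarter.
Periodic rate r = 0.1015/4 per quarter; n is counted in quarters.
PV = PMT × [(1 − (1+r)^−n)/r] × (1+r) = 27,800 × [1 − (1+r)^−128] / r × (1+r) = $1,077,916.62

$1,077,916.62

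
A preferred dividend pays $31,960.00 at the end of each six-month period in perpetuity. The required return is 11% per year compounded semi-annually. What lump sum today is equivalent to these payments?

Periodic rate r = 0.11/2 per half-year.
Level perpetuity: PV = PMT / r = 31,960 / (0.11/2) = $581,090.91.

$581,090.91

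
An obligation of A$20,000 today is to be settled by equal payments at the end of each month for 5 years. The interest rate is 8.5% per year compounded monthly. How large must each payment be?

Level ordinary annuity; solve PV = PMT × [(1 − (1+r)^−n)/r] for PMT.
Periodic rate r = 0.085/12 per month; n is counted in months.
With n = 60: PMT = 20,000 / ([(1 − (1+r)^−n)/r]) = A$410.33

A$410.33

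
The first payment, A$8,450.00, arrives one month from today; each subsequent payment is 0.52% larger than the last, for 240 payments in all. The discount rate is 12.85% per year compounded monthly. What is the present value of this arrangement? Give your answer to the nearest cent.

Periodic rate r = 0.1285/12 per month; n is counted in months.
Growing ordinary annuity: PV = PMT₁ × [1 − ((1+g)/(1+r))^n] / (r − g) = 8,450 × [1 − ((1+0.0052)/(1+r))^240] / (r − 0.0052) = A$1,120,774.44.

A$1,120,774.44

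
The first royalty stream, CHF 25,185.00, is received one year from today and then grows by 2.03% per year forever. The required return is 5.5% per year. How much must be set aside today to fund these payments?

Periodic rate r = 0.055 per year.
Growing perpetuity (Gordon): PV = PMT₁ / (r − g) = 25,185 / (r − 0.0203) = CHF 725,792.51.

CHF 725,792.51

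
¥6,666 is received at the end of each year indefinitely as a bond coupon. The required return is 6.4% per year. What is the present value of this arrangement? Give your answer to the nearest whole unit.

Periodic rate r = 0.064 per year.
Level perpetuity: PV = PMT / r = 6,666 / (0.064) = ¥104,156.

¥104,156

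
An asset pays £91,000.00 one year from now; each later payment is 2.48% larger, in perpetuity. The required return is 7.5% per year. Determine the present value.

£1,812,749.00

Periodic rate r = 0.075 per year.
Growing perpetuity (Gordon): PV = PMT₁ / (r − g) = 91,000 / (r − 0.0248) = £1,812,749.00.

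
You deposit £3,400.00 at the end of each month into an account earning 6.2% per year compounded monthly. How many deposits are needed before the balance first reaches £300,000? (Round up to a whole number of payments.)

Periodic rate r = 0.062/12 per month; n is counted in months.
Ordinary annuity FV: 300,000 = 3,400 × [((1+r)^n − 1)/r].
(1+r)^n = 1 + 300,000 × r / 3,400, so n = ln(1 + 300,000·r/3,400) / ln(1+r) = 72.89.
Round up to a whole number of payments: n = 73.

73 payments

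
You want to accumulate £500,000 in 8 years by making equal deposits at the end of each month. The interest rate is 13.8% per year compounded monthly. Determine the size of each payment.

£2,878.94

Level ordinary annuity; solve FV = PMT × [((1+r)^n − 1)/r] for PMT.
Periodic rate r = 0.138/12 per month; n is counted in months.
With n = 96: PMT = 500,000 / ([((1+r)^n − 1)/r]) = £2,878.94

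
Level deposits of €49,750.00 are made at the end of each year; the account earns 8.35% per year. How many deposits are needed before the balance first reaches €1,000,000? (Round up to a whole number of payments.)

13 payments

Periodic rate r = 0.0835 per year.
Ordinary annuity FV: 1,000,000 = 49,750 × [((1+r)^n − 1)/r].
(1+r)^n = 1 + 1,000,000 × r / 49,750, so n = ln(1 + 1,000,000·r/49,750) / ln(1+r) = 12.29.
Round up to a whole number of payments: n = 13.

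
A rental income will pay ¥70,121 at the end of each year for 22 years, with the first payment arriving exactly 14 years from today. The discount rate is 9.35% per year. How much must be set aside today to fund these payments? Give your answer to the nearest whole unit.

Ordinary annuity of 22 payments, first payment at period 14.
Periodic rate r = 0.0935 per year.
The ordinary-annuity PV formula values the stream one period before the first payment (period 13); discount that back 13 periods:
PV₀ = 70,121 × [1 − (1+r)^−22] / r × (1+r)^−13 = ¥201,797

¥201,797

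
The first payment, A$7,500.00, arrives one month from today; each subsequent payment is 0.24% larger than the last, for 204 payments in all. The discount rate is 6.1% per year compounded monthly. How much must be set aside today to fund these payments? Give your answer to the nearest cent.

Periodic rate r = 0.061/12 per month; n is counted in months.
Growing ordinary annuity: PV = PMT₁ × [1 − ((1+g)/(1+r))^n] / (r − g) = 7,500 × [1 − ((1+0.0024)/(1+r))^204] / (r − 0.0024) = A$1,174,938.23.

A$1,174,938.23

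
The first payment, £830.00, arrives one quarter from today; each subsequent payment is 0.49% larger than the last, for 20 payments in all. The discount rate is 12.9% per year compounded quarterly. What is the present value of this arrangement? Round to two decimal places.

£12,610.36

Periodic rate r = 0.129/4 per quarter; n is counted in quarters.
Growing ordinary annuity: PV = PMT₁ × [1 − ((1+g)/(1+r))^n] / (r − g) = 830 × [1 − ((1+0.0049)/(1+r))^20] / (r − 0.0049) = £12,610.36.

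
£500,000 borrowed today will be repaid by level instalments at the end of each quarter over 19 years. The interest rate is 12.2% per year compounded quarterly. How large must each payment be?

£16,981.08

Level ordinary annuity; solve PV = PMT × [(1 − (1+r)^−n)/r] for PMT.
Periodic rate r = 0.122/4 per quarter; n is counted in quarters.
With n = 76: PMT = 500,000 / ([(1 − (1+r)^−n)/r]) = £16,981.08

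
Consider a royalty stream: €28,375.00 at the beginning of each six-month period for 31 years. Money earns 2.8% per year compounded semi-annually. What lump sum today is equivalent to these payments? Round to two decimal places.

This is an annuity due: 62 payments of €28,375.00 at the beginning of each six-month period.
Periodic rate r = 0.028/2 per half-year; n is counted in half-years.
PV = PMT × [(1 − (1+r)^−n)/r] × (1+r) = 28,375 × [1 − (1+r)^−62] / r × (1+r) = €1,187,214.97

€1,187,214.97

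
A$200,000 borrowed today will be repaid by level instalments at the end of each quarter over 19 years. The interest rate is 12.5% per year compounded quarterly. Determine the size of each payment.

A$6,917.22

Level ordinary annuity; solve PV = PMT × [(1 − (1+r)^−n)/r] for PMT.
Periodic rate r = 0.125/4 per quarter; n is counted in quarters.
With n = 76: PMT = 200,000 / ([(1 − (1+r)^−n)/r]) = A$6,917.22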